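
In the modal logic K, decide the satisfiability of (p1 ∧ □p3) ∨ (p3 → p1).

Satisfiable

1. (p1 ∧ □p3) ∨ (p3 → p1), u
2. p3 → p1, u   [∨-rule on 1 (branches; this branch)]
3. p1, u   [→-rule on 2 (branches; this branch)]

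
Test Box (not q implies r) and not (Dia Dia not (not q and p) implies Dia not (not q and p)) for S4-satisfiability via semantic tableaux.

Unsatisfiable

1. Box (not q implies r) and not (Dia Dia not (not q and p) implies Dia not (not q and p)), u
2. Box (not q implies r), u
3. not (Dia Dia not (not q and p) implies Dia not (not q and p)), u
4. Dia Dia not (not q and p), u
5. not Dia not (not q and p), u
6. not q implies r, u
7. not q and p, u
8. not q, u
9. p, u
10. r, u
11. Dia not (not q and p), v
12. not q implies r, v
13. not q and p, v
14. not q, v
15. p, v
16. r, v
17. not (not q and p), w
18. not q implies r, w
19. not q and p, w
20. not q, w
21. p, w
22. not p, w
Accessibility: uRu, uRv, uRw, vRv, vRw, wRw
Branch closes: p and not p both at w.
All branches of the tableau close; one closing branch shown above.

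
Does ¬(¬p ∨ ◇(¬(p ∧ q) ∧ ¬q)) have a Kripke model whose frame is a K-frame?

1. ¬(¬p ∨ ◇(¬(p ∧ q) ∧ ¬q)), 0
2. p, 0
3. ¬◇(¬(p ∧ q) ∧ ¬q), 0

Satisfiable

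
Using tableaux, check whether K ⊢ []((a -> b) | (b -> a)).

Tableau for the negation ~[]((a -> b) | (b -> a)):
1. ~[]((a -> b) | (b -> a)), 0
2. ~((a -> b) | (b -> a)), 1
3. ~(a -> b), 1
4. ~(b -> a), 1
5. a, 1
6. ~b, 1
7. b, 1
8. ~a, 1
Accessibility: 0R1
Branch closes: b and ~b both at 1.
All branches of the negation close; one closing branch shown above.

Valid in K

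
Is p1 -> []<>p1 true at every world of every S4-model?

Tableau for the negation ~(p1 -> []<>p1):
1. ~(p1 -> []<>p1), w0
2. p1, w0
3. ~[]<>p1, w0
4. ~<>p1, w1
5. ~p1, w1
Accessibility: w0Rw0, w0Rw1, w1Rw1
The negation has an open branch (countermodel exists).

Not valid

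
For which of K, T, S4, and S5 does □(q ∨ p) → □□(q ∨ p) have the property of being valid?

T-tableau for the negation ¬(□(q ∨ p) → □□(q ∨ p)):
1. ¬(□(q ∨ p) → □□(q ∨ p)), 0
2. □(q ∨ p), 0
3. ¬□□(q ∨ p), 0
4. q ∨ p, 0
5. p, 0
6. ¬□(q ∨ p), 1
7. q ∨ p, 1
8. p, 1
9. ¬(q ∨ p), 2
10. ¬q, 2
11. ¬p, 2
Accessibility: 0R0, 0R1, 1R1, 1R2, 2R2
Complete open branch: countermodel on a T-frame, so not valid in T, nor in K (the same frame is also a K-frame).
S4-tableau for the negation ¬(□(q ∨ p) → □□(q ∨ p)):
1. ¬(□(q ∨ p) → □□(q ∨ p)), 0
2. □(q ∨ p), 0
3. ¬□□(q ∨ p), 0
4. q ∨ p, 0
5. p, 0
6. ¬□(q ∨ p), 1
7. q ∨ p, 1
8. p, 1
9. ¬(q ∨ p), 2
10. ¬q, 2
11. ¬p, 2
12. q ∨ p, 2
13. p, 2
Accessibility: 0R0, 0R1, 0R2, 1R1, 1R2, 2R2
Branch closes: p and ¬p both at 2.
Every branch closes (one shown): valid in S4, hence also in S5 (every theorem of S4 is a theorem of S5).

S4, S5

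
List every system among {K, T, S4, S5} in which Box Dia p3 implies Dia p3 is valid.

T, S4, S5

T-tableau for the negation not (Box Dia p3 implies Dia p3):
1. not (Box Dia p3 implies Dia p3), 0
2. Box Dia p3, 0
3. not Dia p3, 0
4. Dia p3, 0
5. not p3, 0
6. p3, 1
7. Dia p3, 1
8. not p3, 1
Accessibility: 0R0, 0R1, 1R1
Branch closes: p3 and not p3 both at 1.
Every branch closes (one shown): valid in T, hence also in S4, S5 (every theorem of T is a theorem of S4 and S5).
K-tableau for the negation not (Box Dia p3 implies Dia p3):
1. not (Box Dia p3 implies Dia p3), 0
2. Box Dia p3, 0
3. not Dia p3, 0
Complete open branch: countermodel on a K-frame, so not valid in K.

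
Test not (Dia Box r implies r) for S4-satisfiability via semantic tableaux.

1. not (Dia Box r implies r), u
2. Dia Box r, u
3. not r, u
4. Box r, v
5. r, v
Accessibility: uRu, uRv, vRv

Satisfiable (open branch found)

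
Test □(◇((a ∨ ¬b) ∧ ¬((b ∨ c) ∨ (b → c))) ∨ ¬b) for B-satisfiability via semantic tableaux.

1. □(◇((a ∨ ¬b) ∧ ¬((b ∨ c) ∨ (b → c))) ∨ ¬b), 0
2. ◇((a ∨ ¬b) ∧ ¬((b ∨ c) ∨ (b → c))) ∨ ¬b, 0   [□-rule on 1 via 0R0]
3. ¬b, 0   [∨-rule on 2 (branches; this branch)]
Accessibility: 0R0

Satisfiable (open branch found)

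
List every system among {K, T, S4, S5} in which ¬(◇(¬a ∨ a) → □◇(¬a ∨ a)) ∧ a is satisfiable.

K

T-tableau for the formula:
1. ¬(◇(¬a ∨ a) → □◇(¬a ∨ a)) ∧ a, w0
2. ¬(◇(¬a ∨ a) → □◇(¬a ∨ a)), w0
3. a, w0
4. ◇(¬a ∨ a), w0
5. ¬□◇(¬a ∨ a), w0
6. ¬a ∨ a, w1
7. a, w1
8. ¬◇(¬a ∨ a), w2
9. ¬(¬a ∨ a), w2
10. a, w2
11. ¬a, w2
Accessibility: w0Rw0, w0Rw1, w0Rw2, w1Rw1, w2Rw2
Branch closes: a and ¬a both at w2.
Every branch closes (one shown): unsatisfiable in T, hence also in S4, S5 (every S4/S5-frame is a T-frame).
K-tableau for the formula:
1. ¬(◇(¬a ∨ a) → □◇(¬a ∨ a)) ∧ a, w0
2. ¬(◇(¬a ∨ a) → □◇(¬a ∨ a)), w0
3. a, w0
4. ◇(¬a ∨ a), w0
5. ¬□◇(¬a ∨ a), w0
6. ¬a ∨ a, w1
7. a, w1
8. ¬◇(¬a ∨ a), w2
Accessibility: w0Rw1, w0Rw2
Complete open branch: satisfiable in K.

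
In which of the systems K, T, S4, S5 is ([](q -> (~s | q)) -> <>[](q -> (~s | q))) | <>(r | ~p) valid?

K-tableau for the negation ~(([](q -> (~s | q)) -> <>[](q -> (~s | q))) | <>(r | ~p)):
1. ~(([](q -> (~s | q)) -> <>[](q -> (~s | q))) | <>(r | ~p)), 0
2. ~([](q -> (~s | q)) -> <>[](q -> (~s | q))), 0   [~|-rule on 1]
3. ~<>(r | ~p), 0   [~|-rule on 1]
4. [](q -> (~s | q)), 0   [~->-rule on 2]
5. ~<>[](q -> (~s | q)), 0   [~->-rule on 2]
Complete open branch: countermodel on a K-frame, so not valid in K.
T-tableau for the negation ~(([](q -> (~s | q)) -> <>[](q -> (~s | q))) | <>(r | ~p)):
1. ~(([](q -> (~s | q)) -> <>[](q -> (~s | q))) | <>(r | ~p)), 0
2. ~([](q -> (~s | q)) -> <>[](q -> (~s | q))), 0   [~|-rule on 1]
3. ~<>(r | ~p), 0   [~|-rule on 1]
4. [](q -> (~s | q)), 0   [~->-rule on 2]
5. ~<>[](q -> (~s | q)), 0   [~->-rule on 2]
6. ~(r | ~p), 0   [~<>-rule on 3 via 0R0]
7. ~r, 0   [~|-rule on 6]
8. p, 0   [~|-rule on 6]
9. q -> (~s | q), 0   [[]-rule on 4 via 0R0]
10. ~[](q -> (~s | q)), 0   [~<>-rule on 5 via 0R0]
11. ~s | q, 0   [->-rule on 9 (branches; this branch)]
12. q, 0   [|-rule on 11 (branches; this branch)]
13. ~(q -> (~s | q)), 1   [~[]-rule on 10: fresh world 1, 0R1]
14. q, 1   [~->-rule on 13]
15. ~(~s | q), 1   [~->-rule on 13]
16. s, 1   [~|-rule on 15]
17. ~q, 1   [~|-rule on 15]
Accessibility: 0R0, 0R1, 1R1
Branch closes: q and ~q both at 1.
Every branch closes (one shown): valid in T, hence also in S4, S5 (every theorem of T is a theorem of S4 and S5).

T, S4, S5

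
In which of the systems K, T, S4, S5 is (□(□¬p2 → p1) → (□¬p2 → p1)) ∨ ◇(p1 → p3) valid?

K-tableau for the negation ¬((□(□¬p2 → p1) → (□¬p2 → p1)) ∨ ◇(p1 → p3)):
1. ¬((□(□¬p2 → p1) → (□¬p2 → p1)) ∨ ◇(p1 → p3)), w0
2. ¬(□(□¬p2 → p1) → (□¬p2 → p1)), w0   [¬∨-rule on 1]
3. ¬◇(p1 → p3), w0   [¬∨-rule on 1]
4. □(□¬p2 → p1), w0   [¬→-rule on 2]
5. ¬(□¬p2 → p1), w0   [¬→-rule on 2]
6. □¬p2, w0   [¬→-rule on 5]
7. ¬p1, w0   [¬→-rule on 5]
Complete open branch: countermodel on a K-frame, so not valid in K.
T-tableau for the negation ¬((□(□¬p2 → p1) → (□¬p2 → p1)) ∨ ◇(p1 → p3)):
1. ¬((□(□¬p2 → p1) → (□¬p2 → p1)) ∨ ◇(p1 → p3)), w0
2. ¬(□(□¬p2 → p1) → (□¬p2 → p1)), w0   [¬∨-rule on 1]
3. ¬◇(p1 → p3), w0   [¬∨-rule on 1]
4. □(□¬p2 → p1), w0   [¬→-rule on 2]
5. ¬(□¬p2 → p1), w0   [¬→-rule on 2]
6. □¬p2, w0   [¬→-rule on 5]
7. ¬p1, w0   [¬→-rule on 5]
8. ¬(p1 → p3), w0   [¬◇-rule on 3 via w0Rw0]
9. p1, w0   [¬→-rule on 8]
10. ¬p3, w0   [¬→-rule on 8]
Accessibility: w0Rw0
Branch closes: p1 and ¬p1 both at w0.
Every branch closes (one shown): valid in T, hence also in S4, S5 (every theorem of T is a theorem of S4 and S5).

T, S4, S5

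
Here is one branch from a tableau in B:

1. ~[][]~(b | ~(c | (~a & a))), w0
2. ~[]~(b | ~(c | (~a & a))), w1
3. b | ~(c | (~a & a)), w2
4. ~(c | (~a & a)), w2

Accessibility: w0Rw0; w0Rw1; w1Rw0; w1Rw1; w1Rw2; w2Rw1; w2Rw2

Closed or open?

There is no literal clash: for every atom and world, at most one sign appears.

Open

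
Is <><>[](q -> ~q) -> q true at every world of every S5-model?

Tableau for the negation ~(<><>[](q -> ~q) -> q):
1. ~(<><>[](q -> ~q) -> q), w0
2. <><>[](q -> ~q), w0   [~->-rule on 1]
3. ~q, w0   [~->-rule on 1]
4. <>[](q -> ~q), w1   [<>-rule on 2: fresh world w1, w0Rw1]
5. [](q -> ~q), w2   [<>-rule on 4: fresh world w2, w1Rw2]
6. q -> ~q, w0   [[]-rule on 5 via w2Rw0]
7. q -> ~q, w1   [[]-rule on 5 via w2Rw1]
8. q -> ~q, w2   [[]-rule on 5 via w2Rw2]
9. ~q, w1   [->-rule on 7 (branches; this branch)]
10. ~q, w2   [->-rule on 8 (branches; this branch)]
Accessibility: w0Rw0, w0Rw1, w0Rw2, w1Rw0, w1Rw1, w1Rw2, w2Rw0, w2Rw1, w2Rw2
The negation has an open branch (countermodel exists).

Invalid (countermodel exists)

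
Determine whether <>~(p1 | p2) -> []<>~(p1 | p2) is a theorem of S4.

No, not valid

Tableau for the negation ~(<>~(p1 | p2) -> []<>~(p1 | p2)):
1. ~(<>~(p1 | p2) -> []<>~(p1 | p2)), 0
2. <>~(p1 | p2), 0
3. ~[]<>~(p1 | p2), 0
4. ~(p1 | p2), 1
5. ~p1, 1
6. ~p2, 1
7. ~<>~(p1 | p2), 2
8. p1 | p2, 2
9. p2, 2
Accessibility: 0R0, 0R1, 0R2, 1R1, 2R2
The negation has an open branch (countermodel exists).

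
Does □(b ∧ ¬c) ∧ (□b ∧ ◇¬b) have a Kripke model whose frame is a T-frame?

Unsatisfiable (every branch closes)

1. □(b ∧ ¬c) ∧ (□b ∧ ◇¬b), 0
2. □(b ∧ ¬c), 0   [∧-rule on 1]
3. □b ∧ ◇¬b, 0   [∧-rule on 1]
4. □b, 0   [∧-rule on 3]
5. ◇¬b, 0   [∧-rule on 3]
6. b ∧ ¬c, 0   [□-rule on 2 via 0R0]
7. b, 0   [∧-rule on 6]
8. ¬c, 0   [∧-rule on 6]
9. ¬b, 1   [◇-rule on 5: fresh world 1, 0R1]
10. b ∧ ¬c, 1   [□-rule on 2 via 0R1]
11. b, 1   [∧-rule on 10]
12. ¬c, 1   [∧-rule on 10]
Accessibility: 0R0, 0R1, 1R1
Branch closes: b and ¬b both at 1.
Every branch closes; the branch above is one of them.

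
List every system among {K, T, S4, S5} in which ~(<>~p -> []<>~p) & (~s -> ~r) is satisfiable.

S5-tableau for the formula:
1. ~(<>~p -> []<>~p) & (~s -> ~r), 0
2. ~(<>~p -> []<>~p), 0
3. ~s -> ~r, 0
4. <>~p, 0
5. ~[]<>~p, 0
6. ~r, 0
7. ~p, 1
8. ~<>~p, 2
9. p, 0
10. p, 1
Accessibility: 0R0, 0R1, 0R2, 1R0, 1R1, 1R2, 2R0, 2R1, 2R2
Branch closes: p and ~p both at 1.
Every branch closes (one shown): unsatisfiable in S5.
S4-tableau for the formula:
1. ~(<>~p -> []<>~p) & (~s -> ~r), 0
2. ~(<>~p -> []<>~p), 0
3. ~s -> ~r, 0
4. <>~p, 0
5. ~[]<>~p, 0
6. ~r, 0
7. ~p, 1
8. ~<>~p, 2
9. p, 2
Accessibility: 0R0, 0R1, 0R2, 1R1, 2R2
Complete open branch: satisfiable in S4, hence also in K, T (this S4-model is also a K-model and a T-model).

K, T, S4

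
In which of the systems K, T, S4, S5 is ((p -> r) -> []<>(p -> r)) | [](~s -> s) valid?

S4-tableau for the negation ~(((p -> r) -> []<>(p -> r)) | [](~s -> s)):
1. ~(((p -> r) -> []<>(p -> r)) | [](~s -> s)), 0
2. ~((p -> r) -> []<>(p -> r)), 0   [~|-rule on 1]
3. ~[](~s -> s), 0   [~|-rule on 1]
4. p -> r, 0   [~->-rule on 2]
5. ~[]<>(p -> r), 0   [~->-rule on 2]
6. r, 0   [->-rule on 4 (branches; this branch)]
7. ~(~s -> s), 1   [~[]-rule on 3: fresh world 1, 0R1]
8. ~s, 1   [~->-rule on 7]
9. ~<>(p -> r), 2   [~[]-rule on 5: fresh world 2, 0R2]
10. ~(p -> r), 2   [~<>-rule on 9 via 2R2]
11. p, 2   [~->-rule on 10]
12. ~r, 2   [~->-rule on 10]
Accessibility: 0R0, 0R1, 0R2, 1R1, 2R2
Complete open branch: countermodel on an S4-frame, so not valid in S4, nor in K, T (the same frame is also a K-frame and a T-frame).
S5-tableau for the negation ~(((p -> r) -> []<>(p -> r)) | [](~s -> s)):
1. ~(((p -> r) -> []<>(p -> r)) | [](~s -> s)), 0
2. ~((p -> r) -> []<>(p -> r)), 0   [~|-rule on 1]
3. ~[](~s -> s), 0   [~|-rule on 1]
4. p -> r, 0   [~->-rule on 2]
5. ~[]<>(p -> r), 0   [~->-rule on 2]
6. r, 0   [->-rule on 4 (branches; this branch)]
7. ~(~s -> s), 1   [~[]-rule on 3: fresh world 1, 0R1]
8. ~s, 1   [~->-rule on 7]
9. ~<>(p -> r), 2   [~[]-rule on 5: fresh world 2, 0R2]
10. ~(p -> r), 0   [~<>-rule on 9 via 2R0]
11. p, 0   [~->-rule on 10]
12. ~r, 0   [~->-rule on 10]
Accessibility: 0R0, 0R1, 0R2, 1R0, 1R1, 1R2, 2R0, 2R1, 2R2
Branch closes: r and ~r both at 0.
Every branch closes (one shown): valid in S5.

S5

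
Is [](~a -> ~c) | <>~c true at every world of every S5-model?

Not valid

Tableau for the negation ~([](~a -> ~c) | <>~c):
1. ~([](~a -> ~c) | <>~c), u
2. ~[](~a -> ~c), u   [~|-rule on 1]
3. ~<>~c, u   [~|-rule on 1]
4. c, u   [~<>-rule on 3 via uRu]
5. ~(~a -> ~c), v   [~[]-rule on 2: fresh world v, uRv]
6. ~a, v   [~->-rule on 5]
7. c, v   [~->-rule on 5]
Accessibility: uRu, uRv, vRu, vRv
The negation has an open branch (countermodel exists).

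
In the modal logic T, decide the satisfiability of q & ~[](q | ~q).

Unsatisfiable (every branch closes)

1. q & ~[](q | ~q), 0
2. q, 0
3. ~[](q | ~q), 0
4. ~(q | ~q), 1
5. ~q, 1
6. q, 1
Accessibility: 0R0, 0R1, 1R1
Branch closes: q and ~q both at 1.
Every branch closes; the branch above is one of them.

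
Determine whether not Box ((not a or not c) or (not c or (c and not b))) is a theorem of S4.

Not valid

Tableau for the negation Box ((not a or not c) or (not c or (c and not b))):
1. Box ((not a or not c) or (not c or (c and not b))), u
2. (not a or not c) or (not c or (c and not b)), u   [Box-rule on 1 via uRu]
3. not c or (c and not b), u   [or-rule on 2 (branches; this branch)]
4. c and not b, u   [or-rule on 3 (branches; this branch)]
5. c, u   [and-rule on 4]
6. not b, u   [and-rule on 4]
Accessibility: uRu
The negation has an open branch (countermodel exists).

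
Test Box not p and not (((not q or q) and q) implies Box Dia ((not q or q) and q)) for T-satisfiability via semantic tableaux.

1. Box not p and not (((not q or q) and q) implies Box Dia ((not q or q) and q)), w0
2. Box not p, w0
3. not (((not q or q) and q) implies Box Dia ((not q or q) and q)), w0
4. (not q or q) and q, w0
5. not Box Dia ((not q or q) and q), w0
6. not q or q, w0
7. q, w0
8. not p, w0
9. not Dia ((not q or q) and q), w1
10. not p, w1
11. not ((not q or q) and q), w1
12. not q, w1
Accessibility: w0Rw0, w0Rw1, w1Rw1

Satisfiable (open branch found)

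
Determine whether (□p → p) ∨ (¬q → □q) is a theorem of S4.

Valid in S4

Tableau for the negation ¬((□p → p) ∨ (¬q → □q)):
1. ¬((□p → p) ∨ (¬q → □q)), 0
2. ¬(□p → p), 0   [¬∨-rule on 1]
3. ¬(¬q → □q), 0   [¬∨-rule on 1]
4. □p, 0   [¬→-rule on 2]
5. ¬p, 0   [¬→-rule on 2]
6. ¬q, 0   [¬→-rule on 3]
7. ¬□q, 0   [¬→-rule on 3]
8. p, 0   [□-rule on 4 via 0R0]
Accessibility: 0R0
Branch closes: p and ¬p both at 0.
All branches of the negation close; one closing branch shown above.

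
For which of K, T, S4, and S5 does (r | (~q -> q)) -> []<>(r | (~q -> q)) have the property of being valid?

S5

S4-tableau for the negation ~((r | (~q -> q)) -> []<>(r | (~q -> q))):
1. ~((r | (~q -> q)) -> []<>(r | (~q -> q))), u
2. r | (~q -> q), u   [~->-rule on 1]
3. ~[]<>(r | (~q -> q)), u   [~->-rule on 1]
4. ~q -> q, u   [|-rule on 2 (branches; this branch)]
5. q, u   [->-rule on 4 (branches; this branch)]
6. ~<>(r | (~q -> q)), v   [~[]-rule on 3: fresh world v, uRv]
7. ~(r | (~q -> q)), v   [~<>-rule on 6 via vRv]
8. ~r, v   [~|-rule on 7]
9. ~(~q -> q), v   [~|-rule on 7]
10. ~q, v   [~->-rule on 9]
Accessibility: uRu, uRv, vRv
Complete open branch: countermodel on an S4-frame, so not valid in S4, nor in K, T (the same frame is also a K-frame and a T-frame).
S5-tableau for the negation ~((r | (~q -> q)) -> []<>(r | (~q -> q))):
1. ~((r | (~q -> q)) -> []<>(r | (~q -> q))), u
2. r | (~q -> q), u   [~->-rule on 1]
3. ~[]<>(r | (~q -> q)), u   [~->-rule on 1]
4. ~q -> q, u   [|-rule on 2 (branches; this branch)]
5. q, u   [->-rule on 4 (branches; this branch)]
6. ~<>(r | (~q -> q)), v   [~[]-rule on 3: fresh world v, uRv]
7. ~(r | (~q -> q)), u   [~<>-rule on 6 via vRu]
8. ~r, u   [~|-rule on 7]
9. ~(~q -> q), u   [~|-rule on 7]
10. ~q, u   [~->-rule on 9]
Accessibility: uRu, uRv, vRu, vRv
Branch closes: q and ~q both at u.
Every branch closes (one shown): valid in S5.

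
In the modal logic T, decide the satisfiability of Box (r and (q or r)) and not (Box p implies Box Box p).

Yes, satisfiable

1. Box (r and (q or r)) and not (Box p implies Box Box p), u
2. Box (r and (q or r)), u
3. not (Box p implies Box Box p), u
4. Box p, u
5. not Box Box p, u
6. r and (q or r), u
7. r, u
8. q or r, u
9. p, u
10. not Box p, v
11. r and (q or r), v
12. r, v
13. q or r, v
14. p, v
15. not p, w
Accessibility: uRu, uRv, vRv, vRw, wRw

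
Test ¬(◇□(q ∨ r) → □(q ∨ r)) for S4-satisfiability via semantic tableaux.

1. ¬(◇□(q ∨ r) → □(q ∨ r)), u
2. ◇□(q ∨ r), u
3. ¬□(q ∨ r), u
4. □(q ∨ r), v
5. q ∨ r, v
6. r, v
7. ¬(q ∨ r), w
8. ¬q, w
9. ¬r, w
Accessibility: uRu, uRv, uRw, vRv, wRw

Satisfiable (open branch found)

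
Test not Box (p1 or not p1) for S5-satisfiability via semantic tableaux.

1. not Box (p1 or not p1), u
2. not (p1 or not p1), v
3. not p1, v
4. p1, v
Accessibility: uRu, uRv, vRu, vRv
Branch closes: p1 and not p1 both at v.
(One branch shown.) All branches close.

Unsatisfiable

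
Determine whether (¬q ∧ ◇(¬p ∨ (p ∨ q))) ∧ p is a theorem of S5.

Tableau for the negation ¬((¬q ∧ ◇(¬p ∨ (p ∨ q))) ∧ p):
1. ¬((¬q ∧ ◇(¬p ∨ (p ∨ q))) ∧ p), u
2. ¬p, u
Accessibility: uRu
The negation has an open branch (countermodel exists).

Not valid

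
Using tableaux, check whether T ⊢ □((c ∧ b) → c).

Tableau for the negation ¬□((c ∧ b) → c):
1. ¬□((c ∧ b) → c), w0
2. ¬((c ∧ b) → c), w1
3. c ∧ b, w1
4. ¬c, w1
5. c, w1
6. b, w1
Accessibility: w0Rw0, w0Rw1, w1Rw1
Branch closes: c and ¬c both at w1.
All branches of the negation close; one closing branch shown above.

Valid in T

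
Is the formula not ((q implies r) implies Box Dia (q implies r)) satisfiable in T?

1. not ((q implies r) implies Box Dia (q implies r)), 0
2. q implies r, 0   [neg-implies-rule on 1]
3. not Box Dia (q implies r), 0   [neg-implies-rule on 1]
4. r, 0   [implies-rule on 2 (branches; this branch)]
5. not Dia (q implies r), 1   [neg-Box-rule on 3: fresh world 1, 0R1]
6. not (q implies r), 1   [neg-Dia-rule on 5 via 1R1]
7. q, 1   [neg-implies-rule on 6]
8. not r, 1   [neg-implies-rule on 6]
Accessibility: 0R0, 0R1, 1R1

Yes, satisfiable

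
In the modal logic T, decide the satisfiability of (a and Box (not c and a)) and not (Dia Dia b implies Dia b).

Satisfiable (open branch found)

1. (a and Box (not c and a)) and not (Dia Dia b implies Dia b), 0
2. a and Box (not c and a), 0   [and-rule on 1]
3. not (Dia Dia b implies Dia b), 0   [and-rule on 1]
4. a, 0   [and-rule on 2]
5. Box (not c and a), 0   [and-rule on 2]
6. Dia Dia b, 0   [neg-implies-rule on 3]
7. not Dia b, 0   [neg-implies-rule on 3]
8. not c and a, 0   [Box-rule on 5 via 0R0]
9. not c, 0   [and-rule on 8]
10. not b, 0   [neg-Dia-rule on 7 via 0R0]
11. Dia b, 1   [Dia-rule on 6: fresh world 1, 0R1]
12. not c and a, 1   [Box-rule on 5 via 0R1]
13. not c, 1   [and-rule on 12]
14. a, 1   [and-rule on 12]
15. not b, 1   [neg-Dia-rule on 7 via 0R1]
16. b, 2   [Dia-rule on 11: fresh world 2, 1R2]
Accessibility: 0R0, 0R1, 1R1, 1R2, 2R2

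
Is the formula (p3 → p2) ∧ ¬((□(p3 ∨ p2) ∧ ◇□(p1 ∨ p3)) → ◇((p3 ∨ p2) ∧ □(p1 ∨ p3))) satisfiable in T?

No, unsatisfiable

1. (p3 → p2) ∧ ¬((□(p3 ∨ p2) ∧ ◇□(p1 ∨ p3)) → ◇((p3 ∨ p2) ∧ □(p1 ∨ p3))), w0
2. p3 → p2, w0
3. ¬((□(p3 ∨ p2) ∧ ◇□(p1 ∨ p3)) → ◇((p3 ∨ p2) ∧ □(p1 ∨ p3))), w0
4. □(p3 ∨ p2) ∧ ◇□(p1 ∨ p3), w0
5. ¬◇((p3 ∨ p2) ∧ □(p1 ∨ p3)), w0
6. □(p3 ∨ p2), w0
7. ◇□(p1 ∨ p3), w0
8. ¬((p3 ∨ p2) ∧ □(p1 ∨ p3)), w0
9. p3 ∨ p2, w0
10. p2, w0
11. ¬□(p1 ∨ p3), w0
12. □(p1 ∨ p3), w1
13. ¬((p3 ∨ p2) ∧ □(p1 ∨ p3)), w1
14. p3 ∨ p2, w1
15. p1 ∨ p3, w1
16. ¬□(p1 ∨ p3), w1
17. p2, w1
18. p3, w1
19. ¬(p1 ∨ p3), w2
20. ¬p1, w2
21. ¬p3, w2
22. ¬((p3 ∨ p2) ∧ □(p1 ∨ p3)), w2
23. p3 ∨ p2, w2
24. ¬□(p1 ∨ p3), w2
25. p2, w2
26. ¬(p1 ∨ p3), w3
27. ¬p1, w3
28. ¬p3, w3
29. p1 ∨ p3, w3
30. p3, w3
Accessibility: w0Rw0, w0Rw1, w0Rw2, w1Rw1, w1Rw3, w2Rw2, w3Rw3
Branch closes: p3 and ¬p3 both at w3.
Every branch closes; the branch above is one of them.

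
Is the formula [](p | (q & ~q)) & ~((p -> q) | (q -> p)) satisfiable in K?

1. [](p | (q & ~q)) & ~((p -> q) | (q -> p)), u
2. [](p | (q & ~q)), u
3. ~((p -> q) | (q -> p)), u
4. ~(p -> q), u
5. ~(q -> p), u
6. p, u
7. ~q, u
8. q, u
9. ~p, u
Branch closes: q and ~q both at u.
(One branch shown.) All branches close.

Unsatisfiable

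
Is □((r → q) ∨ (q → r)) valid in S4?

Valid in S4

Tableau for the negation ¬□((r → q) ∨ (q → r)):
1. ¬□((r → q) ∨ (q → r)), w0
2. ¬((r → q) ∨ (q → r)), w1
3. ¬(r → q), w1
4. ¬(q → r), w1
5. r, w1
6. ¬q, w1
7. q, w1
8. ¬r, w1
Accessibility: w0Rw0, w0Rw1, w1Rw1
Branch closes: q and ¬q both at w1.
Every branch of the negation's tableau closes; the branch above is one of them.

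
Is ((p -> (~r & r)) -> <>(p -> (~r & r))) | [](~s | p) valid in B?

Valid in B

Tableau for the negation ~(((p -> (~r & r)) -> <>(p -> (~r & r))) | [](~s | p)):
1. ~(((p -> (~r & r)) -> <>(p -> (~r & r))) | [](~s | p)), 0
2. ~((p -> (~r & r)) -> <>(p -> (~r & r))), 0   [~|-rule on 1]
3. ~[](~s | p), 0   [~|-rule on 1]
4. p -> (~r & r), 0   [~->-rule on 2]
5. ~<>(p -> (~r & r)), 0   [~->-rule on 2]
6. ~(p -> (~r & r)), 0   [~<>-rule on 5 via 0R0]
7. p, 0   [~->-rule on 6]
8. ~(~r & r), 0   [~->-rule on 6]
9. ~r & r, 0   [->-rule on 4 (branches; this branch)]
10. ~r, 0   [&-rule on 9]
11. r, 0   [&-rule on 9]
Accessibility: 0R0
Branch closes: r and ~r both at 0.
All branches of the negation close; one closing branch shown above.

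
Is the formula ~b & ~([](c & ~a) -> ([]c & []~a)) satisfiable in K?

No, unsatisfiable

1. ~b & ~([](c & ~a) -> ([]c & []~a)), w0
2. ~b, w0
3. ~([](c & ~a) -> ([]c & []~a)), w0
4. [](c & ~a), w0
5. ~([]c & []~a), w0
6. ~[]~a, w0
7. a, w1
8. c & ~a, w1
9. c, w1
10. ~a, w1
Accessibility: w0Rw1
Branch closes: a and ~a both at w1.
All branches of the tableau close; one closing branch shown above.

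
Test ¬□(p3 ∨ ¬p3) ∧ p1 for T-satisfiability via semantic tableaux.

1. ¬□(p3 ∨ ¬p3) ∧ p1, u
2. ¬□(p3 ∨ ¬p3), u
3. p1, u
4. ¬(p3 ∨ ¬p3), v
5. ¬p3, v
6. p3, v
Accessibility: uRu, uRv, vRv
Branch closes: p3 and ¬p3 both at v.
Every branch closes; the branch above is one of them.

No, unsatisfiable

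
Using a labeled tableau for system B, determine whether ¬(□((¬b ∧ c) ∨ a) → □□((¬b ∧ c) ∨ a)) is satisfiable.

1. ¬(□((¬b ∧ c) ∨ a) → □□((¬b ∧ c) ∨ a)), u
2. □((¬b ∧ c) ∨ a), u
3. ¬□□((¬b ∧ c) ∨ a), u
4. (¬b ∧ c) ∨ a, u
5. a, u
6. ¬□((¬b ∧ c) ∨ a), v
7. (¬b ∧ c) ∨ a, v
8. a, v
9. ¬((¬b ∧ c) ∨ a), w
10. ¬(¬b ∧ c), w
11. ¬a, w
12. ¬c, w
Accessibility: uRu, uRv, vRu, vRv, vRw, wRv, wRw

Satisfiable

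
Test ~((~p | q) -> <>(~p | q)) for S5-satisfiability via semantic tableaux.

Unsatisfiable (every branch closes)

1. ~((~p | q) -> <>(~p | q)), w0
2. ~p | q, w0
3. ~<>(~p | q), w0
4. ~(~p | q), w0
5. p, w0
6. ~q, w0
7. q, w0
Accessibility: w0Rw0
Branch closes: q and ~q both at w0.
Every branch closes; the branch above is one of them.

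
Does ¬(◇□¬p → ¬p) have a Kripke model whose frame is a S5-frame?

No, unsatisfiable

1. ¬(◇□¬p → ¬p), w0
2. ◇□¬p, w0
3. p, w0
4. □¬p, w1
5. ¬p, w0
Accessibility: w0Rw0, w0Rw1, w1Rw0, w1Rw1
Branch closes: p and ¬p both at w0.
All branches of the tableau close; one closing branch shown above.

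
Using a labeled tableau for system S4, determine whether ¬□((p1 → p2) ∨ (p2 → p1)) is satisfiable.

1. ¬□((p1 → p2) ∨ (p2 → p1)), 0
2. ¬((p1 → p2) ∨ (p2 → p1)), 1
3. ¬(p1 → p2), 1
4. ¬(p2 → p1), 1
5. p1, 1
6. ¬p2, 1
7. p2, 1
8. ¬p1, 1
Accessibility: 0R0, 0R1, 1R1
Branch closes: p2 and ¬p2 both at 1.
(One branch shown.) All branches close.

No, unsatisfiable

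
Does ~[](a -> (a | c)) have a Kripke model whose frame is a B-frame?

Unsatisfiable (every branch closes)

1. ~[](a -> (a | c)), u
2. ~(a -> (a | c)), v   [~[]-rule on 1: fresh world v, uRv]
3. a, v   [~->-rule on 2]
4. ~(a | c), v   [~->-rule on 2]
5. ~a, v   [~|-rule on 4]
6. ~c, v   [~|-rule on 4]
Accessibility: uRu, uRv, vRu, vRv
Branch closes: a and ~a both at v.
(One branch shown.) All branches close.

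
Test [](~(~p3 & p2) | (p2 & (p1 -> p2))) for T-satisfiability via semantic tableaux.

1. [](~(~p3 & p2) | (p2 & (p1 -> p2))), u
2. ~(~p3 & p2) | (p2 & (p1 -> p2)), u
3. p2 & (p1 -> p2), u
4. p2, u
5. p1 -> p2, u
Accessibility: uRu

Satisfiable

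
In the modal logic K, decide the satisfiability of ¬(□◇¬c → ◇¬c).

1. ¬(□◇¬c → ◇¬c), w0
2. □◇¬c, w0   [¬→-rule on 1]
3. ¬◇¬c, w0   [¬→-rule on 1]

Satisfiable (open branch found)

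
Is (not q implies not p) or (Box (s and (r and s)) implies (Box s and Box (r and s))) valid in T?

Yes, valid

Tableau for the negation not ((not q implies not p) or (Box (s and (r and s)) implies (Box s and Box (r and s)))):
1. not ((not q implies not p) or (Box (s and (r and s)) implies (Box s and Box (r and s)))), w0
2. not (not q implies not p), w0   [neg-or-rule on 1]
3. not (Box (s and (r and s)) implies (Box s and Box (r and s))), w0   [neg-or-rule on 1]
4. not q, w0   [neg-implies-rule on 2]
5. p, w0   [neg-implies-rule on 2]
6. Box (s and (r and s)), w0   [neg-implies-rule on 3]
7. not (Box s and Box (r and s)), w0   [neg-implies-rule on 3]
8. s and (r and s), w0   [Box-rule on 6 via w0Rw0]
9. s, w0   [and-rule on 8]
10. r and s, w0   [and-rule on 8]
11. r, w0   [and-rule on 10]
12. not Box (r and s), w0   [neg-and-rule on 7 (branches; this branch)]
13. not (r and s), w1   [neg-Box-rule on 12: fresh world w1, w0Rw1]
14. s and (r and s), w1   [Box-rule on 6 via w0Rw1]
15. s, w1   [and-rule on 14]
16. r and s, w1   [and-rule on 14]
17. r, w1   [and-rule on 16]
18. not s, w1   [neg-and-rule on 13 (branches; this branch)]
Accessibility: w0Rw0, w0Rw1, w1Rw1
Branch closes: s and not s both at w1.
All branches of the negation close; one closing branch shown above.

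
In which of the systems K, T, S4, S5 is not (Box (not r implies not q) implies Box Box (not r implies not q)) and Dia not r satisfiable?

T-tableau for the formula:
1. not (Box (not r implies not q) implies Box Box (not r implies not q)) and Dia not r, 0
2. not (Box (not r implies not q) implies Box Box (not r implies not q)), 0
3. Dia not r, 0
4. Box (not r implies not q), 0
5. not Box Box (not r implies not q), 0
6. not r implies not q, 0
7. not q, 0
8. not r, 1
9. not r implies not q, 1
10. not q, 1
11. not Box (not r implies not q), 2
12. not r implies not q, 2
13. not q, 2
14. not (not r implies not q), 3
15. not r, 3
16. q, 3
Accessibility: 0R0, 0R1, 0R2, 1R1, 2R2, 2R3, 3R3
Complete open branch: satisfiable in T, hence also in K (this T-model is also a K-model).
S4-tableau for the formula:
1. not (Box (not r implies not q) implies Box Box (not r implies not q)) and Dia not r, 0
2. not (Box (not r implies not q) implies Box Box (not r implies not q)), 0
3. Dia not r, 0
4. Box (not r implies not q), 0
5. not Box Box (not r implies not q), 0
6. not r implies not q, 0
7. not q, 0
8. not r, 1
9. not r implies not q, 1
10. not q, 1
11. not Box (not r implies not q), 2
12. not r implies not q, 2
13. not q, 2
14. not (not r implies not q), 3
15. not r, 3
16. q, 3
17. not r implies not q, 3
18. not q, 3
Accessibility: 0R0, 0R1, 0R2, 0R3, 1R1, 2R2, 2R3, 3R3
Branch closes: q and not q both at 3.
Every branch closes (one shown): unsatisfiable in S4, hence also in S5 (every S5-frame is an S4-frame).

K, T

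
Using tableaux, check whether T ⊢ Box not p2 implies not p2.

Tableau for the negation not (Box not p2 implies not p2):
1. not (Box not p2 implies not p2), 0
2. Box not p2, 0
3. p2, 0
4. not p2, 0
Accessibility: 0R0
Branch closes: p2 and not p2 both at 0.
All branches of the negation close; one closing branch shown above.

Valid in T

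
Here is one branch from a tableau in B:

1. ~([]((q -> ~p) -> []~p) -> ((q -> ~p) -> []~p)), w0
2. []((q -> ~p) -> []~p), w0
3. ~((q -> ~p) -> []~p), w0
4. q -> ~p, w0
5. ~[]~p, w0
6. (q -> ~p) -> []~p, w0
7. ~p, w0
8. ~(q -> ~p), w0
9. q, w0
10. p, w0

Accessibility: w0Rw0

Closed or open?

Yes, closed

Both p and ~p appear at w0.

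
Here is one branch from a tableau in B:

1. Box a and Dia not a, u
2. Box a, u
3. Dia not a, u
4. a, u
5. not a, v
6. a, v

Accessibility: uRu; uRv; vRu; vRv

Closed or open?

Both a and not a appear at v.

Yes, closed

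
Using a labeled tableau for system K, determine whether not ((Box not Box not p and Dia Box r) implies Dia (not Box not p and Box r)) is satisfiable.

1. not ((Box not Box not p and Dia Box r) implies Dia (not Box not p and Box r)), 0
2. Box not Box not p and Dia Box r, 0
3. not Dia (not Box not p and Box r), 0
4. Box not Box not p, 0
5. Dia Box r, 0
6. Box r, 1
7. not (not Box not p and Box r), 1
8. not Box not p, 1
9. not Box r, 1
10. p, 2
11. r, 2
12. not r, 3
13. r, 3
Accessibility: 0R1, 1R2, 1R3
Branch closes: r and not r both at 3.
Every branch closes; the branch above is one of them.

Unsatisfiable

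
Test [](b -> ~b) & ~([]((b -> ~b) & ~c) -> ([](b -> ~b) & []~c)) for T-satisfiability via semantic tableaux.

1. [](b -> ~b) & ~([]((b -> ~b) & ~c) -> ([](b -> ~b) & []~c)), u
2. [](b -> ~b), u
3. ~([]((b -> ~b) & ~c) -> ([](b -> ~b) & []~c)), u
4. []((b -> ~b) & ~c), u
5. ~([](b -> ~b) & []~c), u
6. b -> ~b, u
7. (b -> ~b) & ~c, u
8. ~c, u
9. ~[](b -> ~b), u
10. ~b, u
11. ~(b -> ~b), v
12. b, v
13. b -> ~b, v
14. (b -> ~b) & ~c, v
15. ~c, v
16. ~b, v
Accessibility: uRu, uRv, vRv
Branch closes: b and ~b both at v.
All branches of the tableau close; one closing branch shown above.

Unsatisfiable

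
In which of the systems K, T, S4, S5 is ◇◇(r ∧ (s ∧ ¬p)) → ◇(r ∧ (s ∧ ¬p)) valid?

S4, S5

T-tableau for the negation ¬(◇◇(r ∧ (s ∧ ¬p)) → ◇(r ∧ (s ∧ ¬p))):
1. ¬(◇◇(r ∧ (s ∧ ¬p)) → ◇(r ∧ (s ∧ ¬p))), w0
2. ◇◇(r ∧ (s ∧ ¬p)), w0
3. ¬◇(r ∧ (s ∧ ¬p)), w0
4. ¬(r ∧ (s ∧ ¬p)), w0
5. ¬(s ∧ ¬p), w0
6. p, w0
7. ◇(r ∧ (s ∧ ¬p)), w1
8. ¬(r ∧ (s ∧ ¬p)), w1
9. ¬(s ∧ ¬p), w1
10. p, w1
11. r ∧ (s ∧ ¬p), w2
12. r, w2
13. s ∧ ¬p, w2
14. s, w2
15. ¬p, w2
Accessibility: w0Rw0, w0Rw1, w1Rw1, w1Rw2, w2Rw2
Complete open branch: countermodel on a T-frame, so not valid in T, nor in K (the same frame is also a K-frame).
S4-tableau for the negation ¬(◇◇(r ∧ (s ∧ ¬p)) → ◇(r ∧ (s ∧ ¬p))):
1. ¬(◇◇(r ∧ (s ∧ ¬p)) → ◇(r ∧ (s ∧ ¬p))), w0
2. ◇◇(r ∧ (s ∧ ¬p)), w0
3. ¬◇(r ∧ (s ∧ ¬p)), w0
4. ¬(r ∧ (s ∧ ¬p)), w0
5. ¬(s ∧ ¬p), w0
6. p, w0
7. ◇(r ∧ (s ∧ ¬p)), w1
8. ¬(r ∧ (s ∧ ¬p)), w1
9. ¬(s ∧ ¬p), w1
10. p, w1
11. r ∧ (s ∧ ¬p), w2
12. r, w2
13. s ∧ ¬p, w2
14. s, w2
15. ¬p, w2
16. ¬(r ∧ (s ∧ ¬p)), w2
17. ¬(s ∧ ¬p), w2
18. p, w2
Accessibility: w0Rw0, w0Rw1, w0Rw2, w1Rw1, w1Rw2, w2Rw2
Branch closes: p and ¬p both at w2.
Every branch closes (one shown): valid in S4, hence also in S5 (every theorem of S4 is a theorem of S5).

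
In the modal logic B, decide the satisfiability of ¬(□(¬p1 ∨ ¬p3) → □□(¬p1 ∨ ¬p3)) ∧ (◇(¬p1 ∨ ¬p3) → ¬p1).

1. ¬(□(¬p1 ∨ ¬p3) → □□(¬p1 ∨ ¬p3)) ∧ (◇(¬p1 ∨ ¬p3) → ¬p1), 0
2. ¬(□(¬p1 ∨ ¬p3) → □□(¬p1 ∨ ¬p3)), 0
3. ◇(¬p1 ∨ ¬p3) → ¬p1, 0
4. □(¬p1 ∨ ¬p3), 0
5. ¬□□(¬p1 ∨ ¬p3), 0
6. ¬p1 ∨ ¬p3, 0
7. ¬p1, 0
8. ¬p3, 0
9. ¬□(¬p1 ∨ ¬p3), 1
10. ¬p1 ∨ ¬p3, 1
11. ¬p3, 1
12. ¬(¬p1 ∨ ¬p3), 2
13. p1, 2
14. p3, 2
Accessibility: 0R0, 0R1, 1R0, 1R1, 1R2, 2R1, 2R2

Satisfiable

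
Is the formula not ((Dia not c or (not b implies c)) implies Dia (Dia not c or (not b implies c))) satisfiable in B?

Unsatisfiable

1. not ((Dia not c or (not b implies c)) implies Dia (Dia not c or (not b implies c))), w0
2. Dia not c or (not b implies c), w0
3. not Dia (Dia not c or (not b implies c)), w0
4. not (Dia not c or (not b implies c)), w0
5. not Dia not c, w0
6. not (not b implies c), w0
7. not b, w0
8. not c, w0
9. c, w0
Accessibility: w0Rw0
Branch closes: c and not c both at w0.
All branches of the tableau close; one closing branch shown above.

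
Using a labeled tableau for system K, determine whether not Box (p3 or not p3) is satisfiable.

Unsatisfiable

1. not Box (p3 or not p3), 0
2. not (p3 or not p3), 1   [neg-Box-rule on 1: fresh world 1, 0R1]
3. not p3, 1   [neg-or-rule on 2]
4. p3, 1   [neg-or-rule on 2]
Accessibility: 0R1
Branch closes: p3 and not p3 both at 1.
All branches of the tableau close; one closing branch shown above.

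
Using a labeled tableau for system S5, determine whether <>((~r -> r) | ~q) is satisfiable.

1. <>((~r -> r) | ~q), w0
2. (~r -> r) | ~q, w1   [<>-rule on 1: fresh world w1, w0Rw1]
3. ~q, w1   [|-rule on 2 (branches; this branch)]
Accessibility: w0Rw0, w0Rw1, w1Rw0, w1Rw1

Satisfiable (open branch found)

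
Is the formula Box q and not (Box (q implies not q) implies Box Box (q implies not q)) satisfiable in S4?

No, unsatisfiable

1. Box q and not (Box (q implies not q) implies Box Box (q implies not q)), u
2. Box q, u
3. not (Box (q implies not q) implies Box Box (q implies not q)), u
4. Box (q implies not q), u
5. not Box Box (q implies not q), u
6. q, u
7. q implies not q, u
8. not q, u
Accessibility: uRu
Branch closes: q and not q both at u.
Every branch closes; the branch above is one of them.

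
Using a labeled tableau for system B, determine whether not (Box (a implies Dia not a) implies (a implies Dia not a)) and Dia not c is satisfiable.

1. not (Box (a implies Dia not a) implies (a implies Dia not a)) and Dia not c, 0
2. not (Box (a implies Dia not a) implies (a implies Dia not a)), 0
3. Dia not c, 0
4. Box (a implies Dia not a), 0
5. not (a implies Dia not a), 0
6. a, 0
7. not Dia not a, 0
8. a implies Dia not a, 0
9. Dia not a, 0
10. not c, 1
11. a implies Dia not a, 1
12. a, 1
13. Dia not a, 1
14. not a, 2
15. a implies Dia not a, 2
16. a, 2
Accessibility: 0R0, 0R1, 0R2, 1R0, 1R1, 2R0, 2R2
Branch closes: a and not a both at 2.
Every branch closes; the branch above is one of them.

No, unsatisfiable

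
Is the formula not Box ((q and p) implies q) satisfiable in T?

Unsatisfiable

1. not Box ((q and p) implies q), u
2. not ((q and p) implies q), v   [neg-Box-rule on 1: fresh world v, uRv]
3. q and p, v   [neg-implies-rule on 2]
4. not q, v   [neg-implies-rule on 2]
5. q, v   [and-rule on 3]
6. p, v   [and-rule on 3]
Accessibility: uRu, uRv, vRv
Branch closes: q and not q both at v.
All branches of the tableau close; one closing branch shown above.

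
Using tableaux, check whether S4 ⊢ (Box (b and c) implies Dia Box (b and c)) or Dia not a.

Yes, valid

Tableau for the negation not ((Box (b and c) implies Dia Box (b and c)) or Dia not a):
1. not ((Box (b and c) implies Dia Box (b and c)) or Dia not a), u
2. not (Box (b and c) implies Dia Box (b and c)), u
3. not Dia not a, u
4. Box (b and c), u
5. not Dia Box (b and c), u
6. a, u
7. b and c, u
8. b, u
9. c, u
10. not Box (b and c), u
11. not (b and c), v
12. a, v
13. b and c, v
14. b, v
15. c, v
16. not Box (b and c), v
17. not c, v
Accessibility: uRu, uRv, vRv
Branch closes: c and not c both at v.
Every branch of the negation's tableau closes; the branch above is one of them.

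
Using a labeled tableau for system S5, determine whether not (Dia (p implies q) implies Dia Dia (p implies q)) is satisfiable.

1. not (Dia (p implies q) implies Dia Dia (p implies q)), w0
2. Dia (p implies q), w0
3. not Dia Dia (p implies q), w0
4. not Dia (p implies q), w0
5. not (p implies q), w0
6. p, w0
7. not q, w0
8. p implies q, w1
9. not Dia (p implies q), w1
10. not (p implies q), w1
11. p, w1
12. not q, w1
13. q, w1
Accessibility: w0Rw0, w0Rw1, w1Rw0, w1Rw1
Branch closes: q and not q both at w1.
All branches of the tableau close; one closing branch shown above.

Unsatisfiable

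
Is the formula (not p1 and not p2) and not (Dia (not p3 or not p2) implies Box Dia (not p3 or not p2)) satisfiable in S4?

Satisfiable

1. (not p1 and not p2) and not (Dia (not p3 or not p2) implies Box Dia (not p3 or not p2)), w0
2. not p1 and not p2, w0   [and-rule on 1]
3. not (Dia (not p3 or not p2) implies Box Dia (not p3 or not p2)), w0   [and-rule on 1]
4. not p1, w0   [and-rule on 2]
5. not p2, w0   [and-rule on 2]
6. Dia (not p3 or not p2), w0   [neg-implies-rule on 3]
7. not Box Dia (not p3 or not p2), w0   [neg-implies-rule on 3]
8. not p3 or not p2, w1   [Dia-rule on 6: fresh world w1, w0Rw1]
9. not p2, w1   [or-rule on 8 (branches; this branch)]
10. not Dia (not p3 or not p2), w2   [neg-Box-rule on 7: fresh world w2, w0Rw2]
11. not (not p3 or not p2), w2   [neg-Dia-rule on 10 via w2Rw2]
12. p3, w2   [neg-or-rule on 11]
13. p2, w2   [neg-or-rule on 11]
Accessibility: w0Rw0, w0Rw1, w0Rw2, w1Rw1, w2Rw2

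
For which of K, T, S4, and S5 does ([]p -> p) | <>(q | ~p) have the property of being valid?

K-tableau for the negation ~(([]p -> p) | <>(q | ~p)):
1. ~(([]p -> p) | <>(q | ~p)), w0
2. ~([]p -> p), w0
3. ~<>(q | ~p), w0
4. []p, w0
5. ~p, w0
Complete open branch: countermodel on a K-frame, so not valid in K.
T-tableau for the negation ~(([]p -> p) | <>(q | ~p)):
1. ~(([]p -> p) | <>(q | ~p)), w0
2. ~([]p -> p), w0
3. ~<>(q | ~p), w0
4. []p, w0
5. ~p, w0
6. ~(q | ~p), w0
7. ~q, w0
8. p, w0
Accessibility: w0Rw0
Branch closes: p and ~p both at w0.
Every branch closes (one shown): valid in T, hence also in S4, S5 (every theorem of T is a theorem of S4 and S5).

T, S4, S5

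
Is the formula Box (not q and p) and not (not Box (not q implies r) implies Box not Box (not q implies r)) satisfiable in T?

Yes, satisfiable

1. Box (not q and p) and not (not Box (not q implies r) implies Box not Box (not q implies r)), 0
2. Box (not q and p), 0   [and-rule on 1]
3. not (not Box (not q implies r) implies Box not Box (not q implies r)), 0   [and-rule on 1]
4. not Box (not q implies r), 0   [neg-implies-rule on 3]
5. not Box not Box (not q implies r), 0   [neg-implies-rule on 3]
6. not q and p, 0   [Box-rule on 2 via 0R0]
7. not q, 0   [and-rule on 6]
8. p, 0   [and-rule on 6]
9. not (not q implies r), 1   [neg-Box-rule on 4: fresh world 1, 0R1]
10. not q, 1   [neg-implies-rule on 9]
11. not r, 1   [neg-implies-rule on 9]
12. not q and p, 1   [Box-rule on 2 via 0R1]
13. p, 1   [and-rule on 12]
14. Box (not q implies r), 2   [neg-Box-rule on 5: fresh world 2, 0R2]
15. not q and p, 2   [Box-rule on 2 via 0R2]
16. not q, 2   [and-rule on 15]
17. p, 2   [and-rule on 15]
18. not q implies r, 2   [Box-rule on 14 via 2R2]
19. r, 2   [implies-rule on 18 (branches; this branch)]
Accessibility: 0R0, 0R1, 0R2, 1R1, 2R2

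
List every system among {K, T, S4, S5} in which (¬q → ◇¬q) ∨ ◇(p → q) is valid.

T-tableau for the negation ¬((¬q → ◇¬q) ∨ ◇(p → q)):
1. ¬((¬q → ◇¬q) ∨ ◇(p → q)), w0
2. ¬(¬q → ◇¬q), w0
3. ¬◇(p → q), w0
4. ¬q, w0
5. ¬◇¬q, w0
6. ¬(p → q), w0
7. p, w0
8. q, w0
Accessibility: w0Rw0
Branch closes: q and ¬q both at w0.
Every branch closes (one shown): valid in T, hence also in S4, S5 (every theorem of T is a theorem of S4 and S5).
K-tableau for the negation ¬((¬q → ◇¬q) ∨ ◇(p → q)):
1. ¬((¬q → ◇¬q) ∨ ◇(p → q)), w0
2. ¬(¬q → ◇¬q), w0
3. ¬◇(p → q), w0
4. ¬q, w0
5. ¬◇¬q, w0
Complete open branch: countermodel on a K-frame, so not valid in K.

T, S4, S5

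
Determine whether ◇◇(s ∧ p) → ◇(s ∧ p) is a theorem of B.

Tableau for the negation ¬(◇◇(s ∧ p) → ◇(s ∧ p)):
1. ¬(◇◇(s ∧ p) → ◇(s ∧ p)), u
2. ◇◇(s ∧ p), u   [¬→-rule on 1]
3. ¬◇(s ∧ p), u   [¬→-rule on 1]
4. ¬(s ∧ p), u   [¬◇-rule on 3 via uRu]
5. ¬p, u   [¬∧-rule on 4 (branches; this branch)]
6. ◇(s ∧ p), v   [◇-rule on 2: fresh world v, uRv]
7. ¬(s ∧ p), v   [¬◇-rule on 3 via uRv]
8. ¬p, v   [¬∧-rule on 7 (branches; this branch)]
9. s ∧ p, w   [◇-rule on 6: fresh world w, vRw]
10. s, w   [∧-rule on 9]
11. p, w   [∧-rule on 9]
Accessibility: uRu, uRv, vRu, vRv, vRw, wRv, wRw
The negation has an open branch (countermodel exists).

No, not valid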